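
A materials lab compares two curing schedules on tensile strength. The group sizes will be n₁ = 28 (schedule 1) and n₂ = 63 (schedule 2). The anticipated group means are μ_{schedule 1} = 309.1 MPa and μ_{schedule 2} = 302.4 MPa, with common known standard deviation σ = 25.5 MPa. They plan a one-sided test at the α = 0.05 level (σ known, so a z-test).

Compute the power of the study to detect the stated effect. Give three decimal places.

Standardized effect: d = |μ_{schedule 1} − μ_{schedule 2}| / σ = |309.1 − 302.4| / 25.5 = 0.2627
Noncentrality parameter: δ = d / √(1/n₁ + 1/n₂) = 0.2627 / √(1/28 + 1/63) = 1.1568
Critical value for a one-sided test at α = 0.05: z_α = 1.645.
Power = Φ(δ − 1.645) = Φ(-0.488) = 0.3128.

Power ≈ 0.313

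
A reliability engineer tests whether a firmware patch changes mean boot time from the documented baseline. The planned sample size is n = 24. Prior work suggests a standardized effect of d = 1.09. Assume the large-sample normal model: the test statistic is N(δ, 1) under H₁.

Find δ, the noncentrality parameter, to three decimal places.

δ ≈ 5.340

δ = d·√n = 1.09 × √24 = 5.3399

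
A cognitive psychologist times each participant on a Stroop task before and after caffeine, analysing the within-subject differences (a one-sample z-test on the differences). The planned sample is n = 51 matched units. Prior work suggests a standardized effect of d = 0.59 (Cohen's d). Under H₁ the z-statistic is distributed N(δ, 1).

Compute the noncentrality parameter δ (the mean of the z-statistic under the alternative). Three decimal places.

δ ≈ 4.213

δ = d·√n = 0.59 × √51 = 4.2134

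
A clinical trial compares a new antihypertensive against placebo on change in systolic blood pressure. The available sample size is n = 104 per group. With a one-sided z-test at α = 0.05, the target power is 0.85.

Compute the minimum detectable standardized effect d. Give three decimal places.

d ≈ 0.372

Required noncentrality: δ = z_{0.05} + z_{0.15} = 1.645 + 1.036 = 2.681.
δ = d·√(n/2) ⇒ d = δ/√(n/2) = 2.681/√(104/2) = 0.3718.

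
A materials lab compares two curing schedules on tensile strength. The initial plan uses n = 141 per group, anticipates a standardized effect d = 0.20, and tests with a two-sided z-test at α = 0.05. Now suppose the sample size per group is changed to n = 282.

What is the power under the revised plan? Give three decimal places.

Power ≈ 0.661

With n = 282 per group: δ = d·√(n/2) = 0.20 × √(282/2) = 2.3749. Critical value z_{0.025} = 1.960.
Revised power = Φ(δ − 1.960) + Φ(−δ − 1.960) = Φ(0.415) + Φ(-4.335) = 0.6609 + 0.0000 = 0.6609.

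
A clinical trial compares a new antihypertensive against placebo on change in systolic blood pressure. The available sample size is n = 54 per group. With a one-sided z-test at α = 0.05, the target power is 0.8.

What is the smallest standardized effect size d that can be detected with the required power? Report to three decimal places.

Need Φ(δ − 1.645) = 0.8, so δ = 1.645 + 0.842 = 2.486.
δ = d·√(n/2) ⇒ d = δ/√(n/2) = 2.486/√(54/2) = 0.4785.

d ≈ 0.479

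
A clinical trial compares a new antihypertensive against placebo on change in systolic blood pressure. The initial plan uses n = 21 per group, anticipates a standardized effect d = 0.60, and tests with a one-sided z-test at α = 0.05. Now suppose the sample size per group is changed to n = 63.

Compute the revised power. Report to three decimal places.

With n = 63 per group: δ = d·√(n/2) = 0.60 × √(63/2) = 3.3675. Critical value z_{0.05} = 1.645.
Revised power = Φ(δ − 1.645) = Φ(1.723) = 0.9575.

Power ≈ 0.958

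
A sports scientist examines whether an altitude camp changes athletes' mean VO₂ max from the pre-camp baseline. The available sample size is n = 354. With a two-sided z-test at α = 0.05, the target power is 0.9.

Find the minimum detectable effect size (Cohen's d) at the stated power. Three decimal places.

d ≈ 0.172

Required noncentrality: δ = z_{0.025} + z_{0.10} = 1.960 + 1.282 = 3.242.
(Lower-tail contribution to power is negligible for δ > 0.)
δ = d·√n ⇒ d = δ/√n = 3.242/√354 = 0.1723.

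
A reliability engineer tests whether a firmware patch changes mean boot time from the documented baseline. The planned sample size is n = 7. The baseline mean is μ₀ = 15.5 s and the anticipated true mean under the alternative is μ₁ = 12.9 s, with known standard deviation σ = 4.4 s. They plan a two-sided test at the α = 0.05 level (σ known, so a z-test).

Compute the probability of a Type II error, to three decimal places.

Standardized effect: d = |μ₁ − μ₀| / σ = |12.9 − 15.5| / 4.4 = 0.5909
Noncentrality parameter: δ = d·√n = 0.5909 × √7 = 1.5634
Critical value for a two-sided test at α = 0.05: z_{α/2} = 1.960.
Power = Φ(δ − 1.960) + Φ(−δ − 1.960) = Φ(-0.397) + Φ(-3.523) = 0.3458 + 0.0002 = 0.3461.
Type II error: β = 1 − power = 1 − 0.3461 = 0.6539.

β ≈ 0.654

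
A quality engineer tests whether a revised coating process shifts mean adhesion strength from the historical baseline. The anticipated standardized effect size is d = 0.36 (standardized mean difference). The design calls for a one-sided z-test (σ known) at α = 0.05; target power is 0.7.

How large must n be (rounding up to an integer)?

For power 0.7 need Φ(δ − z_{0.05}) = 0.7, so δ = z_{0.05} + z_{0.30} = 1.645 + 0.524 = 2.169.
δ = d·√n ⇒ n = (δ/d)² = (2.169 / 0.36)² = 36.31.
Round up to the next whole unit.

n = 37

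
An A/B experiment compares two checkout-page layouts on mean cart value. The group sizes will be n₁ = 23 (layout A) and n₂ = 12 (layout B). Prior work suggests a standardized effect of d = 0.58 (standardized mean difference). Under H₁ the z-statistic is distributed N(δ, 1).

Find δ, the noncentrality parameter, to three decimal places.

δ ≈ 1.629

The noncentrality parameter scales effect size by the design's sample-size factor: δ = d / √(1/n₁ + 1/n₂) = 0.58 / √(1/23 + 1/12) = 1.6287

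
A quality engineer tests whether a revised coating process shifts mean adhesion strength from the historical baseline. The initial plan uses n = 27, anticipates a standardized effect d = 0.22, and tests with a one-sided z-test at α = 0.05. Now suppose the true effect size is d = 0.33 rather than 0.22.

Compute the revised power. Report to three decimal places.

With d = 0.33: δ = d·√n = 0.33 × √27 = 1.7147. Critical value z_{0.05} = 1.645.
Revised power = Φ(δ − 1.645) = Φ(0.070) = 0.5279.

Power ≈ 0.528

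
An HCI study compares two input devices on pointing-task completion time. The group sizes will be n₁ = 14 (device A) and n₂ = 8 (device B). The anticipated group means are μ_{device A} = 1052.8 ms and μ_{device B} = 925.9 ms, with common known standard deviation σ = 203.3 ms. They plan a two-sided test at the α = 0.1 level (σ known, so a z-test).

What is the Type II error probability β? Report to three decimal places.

β ≈ 0.592

Standardized effect: d = |μ_{device A} − μ_{device B}| / σ = |1052.8 − 925.9| / 203.3 = 0.6242
Noncentrality parameter: δ = d / √(1/n₁ + 1/n₂) = 0.6242 / √(1/14 + 1/8) = 1.4084
Critical value for a two-sided test at α = 0.1: z_{α/2} = 1.645.
Power = Φ(δ − 1.645) + Φ(−δ − 1.645) = Φ(-0.236) + Φ(-3.053) = 0.4065 + 0.0011 = 0.4077.
Type II error: β = 1 − power = 1 − 0.4077 = 0.5923.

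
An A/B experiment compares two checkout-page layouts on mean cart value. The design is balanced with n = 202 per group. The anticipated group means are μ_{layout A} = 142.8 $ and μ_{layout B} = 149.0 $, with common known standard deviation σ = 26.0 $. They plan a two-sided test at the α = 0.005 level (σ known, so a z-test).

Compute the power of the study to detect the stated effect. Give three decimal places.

Power ≈ 0.341

Standardized effect: d = |μ_{layout A} − μ_{layout B}| / σ = |142.8 − 149.0| / 26.0 = 0.2385
Noncentrality parameter: δ = d·√(n/2) = 0.2385 × √(202/2) = 2.3965
Critical value for a two-sided test at α = 0.005: z_{α/2} = 2.807.
Power = Φ(δ − 2.807) + Φ(−δ − 2.807) = Φ(-0.411) + Φ(-5.204) = 0.3407 + 0.0000 = 0.3407.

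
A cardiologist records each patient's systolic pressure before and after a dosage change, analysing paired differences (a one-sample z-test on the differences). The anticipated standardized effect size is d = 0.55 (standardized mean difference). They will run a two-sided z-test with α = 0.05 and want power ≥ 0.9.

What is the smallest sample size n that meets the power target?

n = 35

Set Φ(δ − 1.960) = 0.9; then δ − 1.960 = Φ⁻¹(0.9) = 1.282, giving δ = 3.242.
(The Φ(−δ − z_{α/2}) term is vanishingly small for δ > 0 and is dropped in the standard sample-size formula.)
δ = d·√n ⇒ n = (δ/d)² = (3.242 / 0.55)² = 34.74.
Round up to the next whole unit.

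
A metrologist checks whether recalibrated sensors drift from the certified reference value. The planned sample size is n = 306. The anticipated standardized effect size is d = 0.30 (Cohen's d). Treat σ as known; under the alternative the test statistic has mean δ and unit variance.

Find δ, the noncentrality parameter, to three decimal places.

The noncentrality parameter scales effect size by the design's sample-size factor: δ = d·√n = 0.30 × √306 = 5.2479

δ ≈ 5.248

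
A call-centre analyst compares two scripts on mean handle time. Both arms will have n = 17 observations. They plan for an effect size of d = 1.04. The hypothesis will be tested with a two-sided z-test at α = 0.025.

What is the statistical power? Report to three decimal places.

Noncentrality parameter: δ = d·√(n/2) = 1.04 × √(17/2) = 3.0321
Critical value for a two-sided test at α = 0.025: z_{α/2} = 2.241.
Power = Φ(δ − 2.241) + Φ(−δ − 2.241) = Φ(0.791) + Φ(-5.273) = 0.7854 + 0.0000 = 0.7854.

Power ≈ 0.785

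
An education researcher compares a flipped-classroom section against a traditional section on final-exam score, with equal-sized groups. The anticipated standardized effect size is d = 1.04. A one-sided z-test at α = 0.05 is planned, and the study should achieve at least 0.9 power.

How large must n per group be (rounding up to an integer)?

For power 0.9 need Φ(δ − z_{0.05}) = 0.9, so δ = z_{0.05} + z_{0.10} = 1.645 + 1.282 = 2.926.
δ = d·√(n/2) ⇒ n = 2(δ/d)² = 2 × (2.926 / 1.04)² = 15.84.
Rounding up, n = 16 per group.

n = 16 per group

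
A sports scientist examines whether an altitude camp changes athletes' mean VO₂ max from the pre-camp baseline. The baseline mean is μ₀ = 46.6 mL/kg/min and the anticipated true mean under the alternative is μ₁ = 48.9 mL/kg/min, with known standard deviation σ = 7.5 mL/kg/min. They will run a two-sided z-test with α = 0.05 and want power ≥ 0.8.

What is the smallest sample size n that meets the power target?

Standardized effect: d = |μ₁ − μ₀| / σ = |48.9 − 46.6| / 7.5 = 0.3067
For power 0.8 need Φ(δ − z_{0.025}) = 0.8, so δ = z_{0.025} + z_{0.20} = 1.960 + 0.842 = 2.802.
(The Φ(−δ − z_{α/2}) term is vanishingly small for δ > 0 and is dropped in the standard sample-size formula.)
δ = d·√n ⇒ n = (δ/d)² = (2.802 / 0.3067)² = 83.46.
Round up to the next whole unit.

n = 84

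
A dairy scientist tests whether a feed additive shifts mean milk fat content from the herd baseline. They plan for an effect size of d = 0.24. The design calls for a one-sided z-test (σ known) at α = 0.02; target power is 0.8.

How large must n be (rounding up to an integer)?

n = 146

For power 0.8 need Φ(δ − z_{0.02}) = 0.8, so δ = z_{0.02} + z_{0.20} = 2.054 + 0.842 = 2.895.
δ = d·√n ⇒ n = (δ/d)² = (2.895 / 0.24)² = 145.54.
Round up to the next whole unit.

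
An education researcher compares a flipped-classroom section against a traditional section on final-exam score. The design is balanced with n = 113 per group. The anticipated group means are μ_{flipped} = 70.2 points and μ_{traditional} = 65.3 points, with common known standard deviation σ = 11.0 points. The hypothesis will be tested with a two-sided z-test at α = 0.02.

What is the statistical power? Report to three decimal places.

Power ≈ 0.847

Standardized effect: d = |μ_{flipped} − μ_{traditional}| / σ = |70.2 − 65.3| / 11.0 = 0.4455
Noncentrality parameter: δ = d·√(n/2) = 0.4455 × √(113/2) = 3.3483
Critical value for a two-sided test at α = 0.02: z_{α/2} = 2.326.
Power = Φ(δ − 2.326) + Φ(−δ − 2.326) = Φ(1.022) + Φ(-5.675) = 0.8466 + 0.0000 = 0.8466.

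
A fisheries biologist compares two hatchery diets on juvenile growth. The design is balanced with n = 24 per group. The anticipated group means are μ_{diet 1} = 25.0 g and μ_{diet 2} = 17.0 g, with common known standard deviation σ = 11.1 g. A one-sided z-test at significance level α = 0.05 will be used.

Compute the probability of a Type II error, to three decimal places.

Standardized effect: d = |μ_{diet 1} − μ_{diet 2}| / σ = |25.0 − 17.0| / 11.1 = 0.7207
Noncentrality parameter: δ = d·√(n/2) = 0.7207 × √(24/2) = 2.4966
Critical value for a one-sided test at α = 0.05: z_α = 1.645.
Power = Φ(δ − 1.645) = Φ(0.852) = 0.8028.
Type II error: β = 1 − power = 1 − 0.8028 = 0.1972.

β ≈ 0.197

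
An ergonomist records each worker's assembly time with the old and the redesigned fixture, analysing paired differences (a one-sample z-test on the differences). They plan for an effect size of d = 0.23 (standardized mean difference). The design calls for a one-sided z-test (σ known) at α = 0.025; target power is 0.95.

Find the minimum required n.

Set Φ(δ − 1.960) = 0.95; then δ − 1.960 = Φ⁻¹(0.95) = 1.645, giving δ = 3.605.
δ = d·√n ⇒ n = (δ/d)² = (3.605 / 0.23)² = 245.65.
Round up to the next whole unit.

n = 246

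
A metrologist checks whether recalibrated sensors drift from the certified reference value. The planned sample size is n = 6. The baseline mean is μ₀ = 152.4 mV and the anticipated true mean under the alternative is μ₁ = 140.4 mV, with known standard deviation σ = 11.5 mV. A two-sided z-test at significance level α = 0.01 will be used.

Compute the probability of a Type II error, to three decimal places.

Standardized effect: d = |μ₁ − μ₀| / σ = |140.4 − 152.4| / 11.5 = 1.0435
Noncentrality parameter: δ = d·√n = 1.0435 × √6 = 2.5560
Two-sided α = 0.01 → critical value z_{0.005} = 2.576.
Power = Φ(δ − 2.576) + Φ(−δ − 2.576) = Φ(-0.020) + Φ(-5.132) = 0.4921 + 0.0000 = 0.4921.
Type II error: β = 1 − power = 1 − 0.4921 = 0.5079.

β ≈ 0.508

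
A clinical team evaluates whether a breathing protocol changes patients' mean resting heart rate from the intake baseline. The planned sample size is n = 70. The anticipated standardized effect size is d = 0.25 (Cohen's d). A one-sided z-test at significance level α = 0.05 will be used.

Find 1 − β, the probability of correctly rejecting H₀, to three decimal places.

Noncentrality parameter: δ = d·√n = 0.25 × √70 = 2.0917
Critical value for a one-sided test at α = 0.05: z_α = 1.645.
Power = P(Z > 1.645 − δ) = Φ(0.447) = 0.6725.

Power ≈ 0.672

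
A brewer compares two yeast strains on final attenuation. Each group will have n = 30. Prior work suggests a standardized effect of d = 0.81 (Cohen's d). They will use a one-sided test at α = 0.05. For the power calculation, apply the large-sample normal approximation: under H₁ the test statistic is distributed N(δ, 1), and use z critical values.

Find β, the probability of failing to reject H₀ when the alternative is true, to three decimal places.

β ≈ 0.068

Noncentrality parameter: δ = d·√(n/2) = 0.81 × √(30/2) = 3.1371
One-sided α = 0.05 → critical value z_{0.05} = 1.645.
Power = P(Z > 1.645 − δ) = Φ(1.492) = 0.9322.
Type II error: β = 1 − power = 1 − 0.9322 = 0.0678.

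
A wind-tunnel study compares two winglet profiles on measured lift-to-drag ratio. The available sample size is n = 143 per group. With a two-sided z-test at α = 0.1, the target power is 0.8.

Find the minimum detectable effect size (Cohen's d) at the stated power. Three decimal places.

d ≈ 0.294

Required noncentrality: δ = z_{0.05} + z_{0.20} = 1.645 + 0.842 = 2.486.
(Lower-tail contribution to power is negligible for δ > 0.)
δ = d·√(n/2) ⇒ d = δ/√(n/2) = 2.486/√(143/2) = 0.2941.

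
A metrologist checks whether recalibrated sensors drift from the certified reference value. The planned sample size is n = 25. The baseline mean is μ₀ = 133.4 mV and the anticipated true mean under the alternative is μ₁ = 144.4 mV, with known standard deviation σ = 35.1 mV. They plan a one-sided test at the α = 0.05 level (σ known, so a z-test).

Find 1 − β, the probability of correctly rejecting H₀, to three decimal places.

Power ≈ 0.469

Standardized effect: d = |μ₁ − μ₀| / σ = |144.4 − 133.4| / 35.1 = 0.3134
Noncentrality parameter: δ = d·√n = 0.3134 × √25 = 1.5670
Critical value for a one-sided test at α = 0.05: z_α = 1.645.
Power = Φ(δ − 1.645) = Φ(-0.078) = 0.4690.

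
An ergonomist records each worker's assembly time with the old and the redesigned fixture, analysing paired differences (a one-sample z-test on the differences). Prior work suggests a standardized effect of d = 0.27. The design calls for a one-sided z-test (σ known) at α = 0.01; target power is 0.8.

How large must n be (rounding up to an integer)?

n = 138

For power 0.8 need Φ(δ − z_{0.01}) = 0.8, so δ = z_{0.01} + z_{0.20} = 2.326 + 0.842 = 3.168.
δ = d·√n ⇒ n = (δ/d)² = (3.168 / 0.27)² = 137.67.
Rounding up, n = 138.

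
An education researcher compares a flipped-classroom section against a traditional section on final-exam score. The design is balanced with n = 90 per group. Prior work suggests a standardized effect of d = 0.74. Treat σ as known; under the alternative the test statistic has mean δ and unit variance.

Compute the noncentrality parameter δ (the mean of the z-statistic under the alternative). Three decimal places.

δ ≈ 4.964

The noncentrality parameter scales effect size by the design's sample-size factor: δ = d·√(n/2) = 0.74 × √(90/2) = 4.9641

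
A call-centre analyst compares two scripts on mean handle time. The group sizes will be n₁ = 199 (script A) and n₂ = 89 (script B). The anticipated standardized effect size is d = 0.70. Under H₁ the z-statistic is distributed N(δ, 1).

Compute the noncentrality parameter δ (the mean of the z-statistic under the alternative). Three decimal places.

The noncentrality parameter scales effect size by the design's sample-size factor: δ = d / √(1/n₁ + 1/n₂) = 0.70 / √(1/199 + 1/89) = 5.4894

δ ≈ 5.489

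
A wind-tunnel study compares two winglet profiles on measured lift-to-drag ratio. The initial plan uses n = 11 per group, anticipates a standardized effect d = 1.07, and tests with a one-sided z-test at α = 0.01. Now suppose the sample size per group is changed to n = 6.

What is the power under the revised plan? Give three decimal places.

Power ≈ 0.318

With n = 6 per group: δ = d·√(n/2) = 1.07 × √(6/2) = 1.8533. Critical value z_{0.01} = 2.326.
Revised power = Φ(δ − 2.326) = Φ(-0.473) = 0.3181.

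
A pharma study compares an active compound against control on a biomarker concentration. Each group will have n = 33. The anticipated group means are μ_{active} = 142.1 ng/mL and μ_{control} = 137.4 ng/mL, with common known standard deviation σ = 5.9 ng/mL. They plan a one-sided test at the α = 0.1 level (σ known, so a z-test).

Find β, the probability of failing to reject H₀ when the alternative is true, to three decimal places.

Standardized effect: d = |μ_{active} − μ_{control}| / σ = |142.1 − 137.4| / 5.9 = 0.7966
Noncentrality parameter: δ = d·√(n/2) = 0.7966 × √(33/2) = 3.2358
Critical value for a one-sided test at α = 0.1: z_α = 1.282.
Power = P(Z > 1.282 − δ) = Φ(1.954) = 0.9747.
Type II error: β = 1 − power = 1 − 0.9747 = 0.0253.

β ≈ 0.025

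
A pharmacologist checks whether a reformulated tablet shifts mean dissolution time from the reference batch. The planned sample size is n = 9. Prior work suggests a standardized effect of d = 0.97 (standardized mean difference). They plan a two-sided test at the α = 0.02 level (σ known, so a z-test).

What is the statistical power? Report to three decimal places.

Power ≈ 0.720

Noncentrality parameter: δ = d·√n = 0.97 × √9 = 2.9100
Critical value for a two-sided test at α = 0.02: z_{α/2} = 2.326.
Power = Φ(δ − 2.326) + Φ(−δ − 2.326) = Φ(0.584) + Φ(-5.236) = 0.7203 + 0.0000 = 0.7203.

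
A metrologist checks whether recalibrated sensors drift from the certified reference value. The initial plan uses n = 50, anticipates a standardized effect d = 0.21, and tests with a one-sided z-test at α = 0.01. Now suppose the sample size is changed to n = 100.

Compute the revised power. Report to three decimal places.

Power ≈ 0.410

With n = 100: δ = d·√n = 0.21 × √100 = 2.1000. Critical value z_{0.01} = 2.326.
Revised power = P(Z > 2.326 − δ) = Φ(-0.226) = 0.4105.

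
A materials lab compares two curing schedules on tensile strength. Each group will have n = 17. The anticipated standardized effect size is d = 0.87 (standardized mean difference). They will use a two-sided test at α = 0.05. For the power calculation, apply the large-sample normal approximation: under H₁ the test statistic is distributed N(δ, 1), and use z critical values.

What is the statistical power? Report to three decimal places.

Noncentrality parameter: λ = d·√(n/2) = 0.87 × √(17/2) = 2.5365
Critical value for a two-sided test at α = 0.05: z_{α/2} = 1.960.
Power = Φ(λ − 1.960) + Φ(−λ − 1.960) = Φ(0.577) + Φ(-4.496) = 0.7179 + 0.0000 = 0.7179.

Power ≈ 0.718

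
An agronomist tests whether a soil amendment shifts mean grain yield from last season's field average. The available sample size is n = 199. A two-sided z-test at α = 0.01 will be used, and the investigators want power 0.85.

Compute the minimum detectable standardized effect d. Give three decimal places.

d ≈ 0.256

Need Φ(δ − 2.576) = 0.85, so δ = 2.576 + 1.036 = 3.612.
(Lower-tail contribution to power is negligible for δ > 0.)
δ = d·√n ⇒ d = δ/√n = 3.612/√199 = 0.2561.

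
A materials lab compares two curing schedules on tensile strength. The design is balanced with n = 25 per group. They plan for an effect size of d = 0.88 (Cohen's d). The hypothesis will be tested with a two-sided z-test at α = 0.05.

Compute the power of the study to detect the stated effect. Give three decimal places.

Noncentrality parameter: δ = d·√(n/2) = 0.88 × √(25/2) = 3.1113
Two-sided α = 0.05 → critical value z_{0.025} = 1.960.
Power = Φ(δ − 1.960) + Φ(−δ − 1.960) = Φ(1.151) + Φ(-5.071) = 0.8752 + 0.0000 = 0.8752.

Power ≈ 0.875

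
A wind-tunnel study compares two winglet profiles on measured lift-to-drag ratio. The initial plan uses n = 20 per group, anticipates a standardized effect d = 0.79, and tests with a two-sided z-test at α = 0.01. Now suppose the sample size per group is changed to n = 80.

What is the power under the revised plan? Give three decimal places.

With n = 80 per group: δ = d·√(n/2) = 0.79 × √(80/2) = 4.9964. Critical value z_{0.005} = 2.576.
Revised power = Φ(δ − 2.576) + Φ(−δ − 2.576) = Φ(2.421) + Φ(-7.572) = 0.9923 + 0.0000 = 0.9923.

Power ≈ 0.992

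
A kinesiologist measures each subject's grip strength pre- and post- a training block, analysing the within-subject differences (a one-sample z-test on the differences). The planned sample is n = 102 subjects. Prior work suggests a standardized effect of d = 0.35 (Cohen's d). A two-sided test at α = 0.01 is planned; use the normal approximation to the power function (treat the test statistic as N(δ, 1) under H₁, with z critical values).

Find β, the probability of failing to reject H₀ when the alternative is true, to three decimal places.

Noncentrality parameter: δ = d·√n = 0.35 × √102 = 3.5348
Two-sided α = 0.01 → critical value z_{0.005} = 2.576.
Power = Φ(δ − 2.576) + Φ(−δ − 2.576) = Φ(0.959) + Φ(-6.111) = 0.8312 + 0.0000 = 0.8312.
Type II error: β = 1 − power = 1 − 0.8312 = 0.1688.

β ≈ 0.169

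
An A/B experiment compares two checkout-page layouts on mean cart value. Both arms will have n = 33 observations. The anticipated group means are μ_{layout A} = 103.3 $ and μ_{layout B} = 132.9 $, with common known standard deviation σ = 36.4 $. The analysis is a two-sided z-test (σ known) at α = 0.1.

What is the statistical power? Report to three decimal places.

Power ≈ 0.951

Standardized effect: d = |μ_{layout A} − μ_{layout B}| / σ = |103.3 − 132.9| / 36.4 = 0.8132
Noncentrality parameter: λ = d·√(n/2) = 0.8132 × √(33/2) = 3.3032
Two-sided α = 0.1 → critical value z_{0.05} = 1.645.
Power = Φ(λ − 1.645) + Φ(−λ − 1.645) = Φ(1.658) + Φ(-4.948) = 0.9514 + 0.0000 = 0.9514.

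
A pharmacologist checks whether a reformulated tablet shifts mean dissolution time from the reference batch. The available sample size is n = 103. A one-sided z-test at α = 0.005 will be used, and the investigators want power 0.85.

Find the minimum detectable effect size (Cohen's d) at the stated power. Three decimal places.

Need Φ(δ − 2.576) = 0.85, so δ = 2.576 + 1.036 = 3.612.
δ = d·√n ⇒ d = δ/√n = 3.612/√103 = 0.3559.

d ≈ 0.356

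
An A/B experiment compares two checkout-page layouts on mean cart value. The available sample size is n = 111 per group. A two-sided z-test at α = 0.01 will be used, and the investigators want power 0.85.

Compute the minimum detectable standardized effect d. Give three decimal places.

Need Φ(δ − 2.576) = 0.85, so δ = 2.576 + 1.036 = 3.612.
(The second rejection-region term Φ(−δ − z_{α/2}) is negligible and dropped.)
δ = d·√(n/2) ⇒ d = δ/√(n/2) = 3.612/√(111/2) = 0.4849.

d ≈ 0.485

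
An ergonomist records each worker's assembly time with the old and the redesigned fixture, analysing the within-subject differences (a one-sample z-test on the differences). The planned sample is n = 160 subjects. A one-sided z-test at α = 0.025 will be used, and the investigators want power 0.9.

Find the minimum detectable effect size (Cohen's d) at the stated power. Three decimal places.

Need Φ(δ − 1.960) = 0.9, so δ = 1.960 + 1.282 = 3.242.
δ = d·√n ⇒ d = δ/√n = 3.242/√160 = 0.2563.

d ≈ 0.256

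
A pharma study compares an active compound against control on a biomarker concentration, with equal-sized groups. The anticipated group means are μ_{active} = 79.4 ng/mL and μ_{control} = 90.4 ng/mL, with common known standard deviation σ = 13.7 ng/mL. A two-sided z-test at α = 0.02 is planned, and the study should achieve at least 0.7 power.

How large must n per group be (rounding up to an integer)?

Standardized effect: d = |μ_{active} − μ_{control}| / σ = |79.4 − 90.4| / 13.7 = 0.8029
For power 0.7 need Φ(δ − z_{0.01}) = 0.7, so δ = z_{0.01} + z_{0.30} = 2.326 + 0.524 = 2.851.
(Ignoring the negligible lower-tail rejection probability gives the usual closed-form inversion.)
δ = d·√(n/2) ⇒ n = 2(δ/d)² = 2 × (2.851 / 0.8029)² = 25.21.
Round up to the next whole unit.

n = 26 per group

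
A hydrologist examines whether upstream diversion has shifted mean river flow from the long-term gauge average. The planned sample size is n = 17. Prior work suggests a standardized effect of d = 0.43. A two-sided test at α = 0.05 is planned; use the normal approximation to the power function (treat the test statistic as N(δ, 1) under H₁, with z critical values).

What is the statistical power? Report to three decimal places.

Power ≈ 0.426

Noncentrality parameter: δ = d·√n = 0.43 × √17 = 1.7729
Two-sided α = 0.05 → critical value z_{0.025} = 1.960.
Power = Φ(δ − 1.960) + Φ(−δ − 1.960) = Φ(-0.187) + Φ(-3.733) = 0.4258 + 0.0001 = 0.4259.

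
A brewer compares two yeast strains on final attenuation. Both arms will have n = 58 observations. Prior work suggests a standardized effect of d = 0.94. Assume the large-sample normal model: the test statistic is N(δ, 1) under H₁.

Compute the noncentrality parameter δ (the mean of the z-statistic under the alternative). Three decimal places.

δ = d·√(n/2) = 0.94 × √(58/2) = 5.0621

δ ≈ 5.062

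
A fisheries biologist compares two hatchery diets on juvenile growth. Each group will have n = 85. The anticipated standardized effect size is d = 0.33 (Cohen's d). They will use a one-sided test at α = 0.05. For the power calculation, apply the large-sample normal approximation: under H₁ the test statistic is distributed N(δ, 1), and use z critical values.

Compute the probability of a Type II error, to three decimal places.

Noncentrality parameter: λ = d·√(n/2) = 0.33 × √(85/2) = 2.1513
Critical value for a one-sided test at α = 0.05: z_α = 1.645.
Power = Φ(λ − 1.645) = Φ(0.506) = 0.6937.
Type II error: β = 1 − power = 1 − 0.6937 = 0.3063.

β ≈ 0.306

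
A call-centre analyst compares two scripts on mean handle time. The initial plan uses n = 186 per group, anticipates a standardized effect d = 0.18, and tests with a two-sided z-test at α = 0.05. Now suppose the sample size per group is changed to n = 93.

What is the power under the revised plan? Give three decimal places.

With n = 93 per group: δ = d·√(n/2) = 0.18 × √(93/2) = 1.2274. Critical value z_{0.025} = 1.960.
Revised power = Φ(δ − 1.960) + Φ(−δ − 1.960) = Φ(-0.733) + Φ(-3.187) = 0.2319 + 0.0007 = 0.2326.

Power ≈ 0.233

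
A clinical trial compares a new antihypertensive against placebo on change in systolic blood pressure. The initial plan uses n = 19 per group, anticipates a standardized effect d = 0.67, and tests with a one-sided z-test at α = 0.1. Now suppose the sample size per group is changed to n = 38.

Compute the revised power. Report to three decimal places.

With n = 38 per group: δ = d·√(n/2) = 0.67 × √(38/2) = 2.9205. Critical value z_{0.1} = 1.282.
Revised power = P(Z > 1.282 − δ) = Φ(1.639) = 0.9494.

Power ≈ 0.949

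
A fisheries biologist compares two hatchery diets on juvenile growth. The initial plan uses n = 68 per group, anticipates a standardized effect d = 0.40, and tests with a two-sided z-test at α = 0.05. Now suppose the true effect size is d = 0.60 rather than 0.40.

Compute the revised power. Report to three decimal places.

Power ≈ 0.938

With d = 0.60: δ = d·√(n/2) = 0.60 × √(68/2) = 3.4986. Critical value z_{0.025} = 1.960.
Revised power = Φ(δ − 1.960) + Φ(−δ − 1.960) = Φ(1.539) + Φ(-5.459) = 0.9380 + 0.0000 = 0.9380.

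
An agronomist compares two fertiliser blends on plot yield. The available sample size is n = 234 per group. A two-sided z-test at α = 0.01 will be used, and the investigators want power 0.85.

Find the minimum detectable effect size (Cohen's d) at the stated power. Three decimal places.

d ≈ 0.334

Required noncentrality: δ = z_{0.005} + z_{0.15} = 2.576 + 1.036 = 3.612.
(Lower-tail contribution to power is negligible for δ > 0.)
δ = d·√(n/2) ⇒ d = δ/√(n/2) = 3.612/√(234/2) = 0.3340.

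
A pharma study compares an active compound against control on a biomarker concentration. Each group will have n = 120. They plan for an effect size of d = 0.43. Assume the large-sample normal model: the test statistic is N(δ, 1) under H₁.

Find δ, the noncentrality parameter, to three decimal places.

The noncentrality parameter scales effect size by the design's sample-size factor: δ = d·√(n/2) = 0.43 × √(120/2) = 3.3308

δ ≈ 3.331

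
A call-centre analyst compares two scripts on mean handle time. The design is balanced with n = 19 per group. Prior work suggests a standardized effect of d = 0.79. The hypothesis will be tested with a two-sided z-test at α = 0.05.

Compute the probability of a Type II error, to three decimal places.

β ≈ 0.317

Noncentrality parameter: δ = d·√(n/2) = 0.79 × √(19/2) = 2.4349
Two-sided α = 0.05 → critical value z_{0.025} = 1.960.
Power = Φ(δ − 1.960) + Φ(−δ − 1.960) = Φ(0.475) + Φ(-4.395) = 0.6826 + 0.0000 = 0.6826.
Type II error: β = 1 − power = 1 − 0.6826 = 0.3174.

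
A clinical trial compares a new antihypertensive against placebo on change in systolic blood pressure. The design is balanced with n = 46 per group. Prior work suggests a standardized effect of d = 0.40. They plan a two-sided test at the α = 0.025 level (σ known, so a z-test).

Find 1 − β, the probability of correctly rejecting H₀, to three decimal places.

Noncentrality parameter: δ = d·√(n/2) = 0.40 × √(46/2) = 1.9183
Critical value for a two-sided test at α = 0.025: z_{α/2} = 2.241.
Power = Φ(δ − 2.241) + Φ(−δ − 2.241) = Φ(-0.323) + Φ(-4.160) = 0.3733 + 0.0000 = 0.3733.

Power ≈ 0.373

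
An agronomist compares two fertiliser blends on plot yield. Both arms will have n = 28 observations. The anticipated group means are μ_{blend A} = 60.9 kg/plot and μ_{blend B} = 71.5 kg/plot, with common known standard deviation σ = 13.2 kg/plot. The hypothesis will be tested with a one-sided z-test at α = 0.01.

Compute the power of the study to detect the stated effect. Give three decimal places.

Standardized effect: d = |μ_{blend A} − μ_{blend B}| / σ = |60.9 − 71.5| / 13.2 = 0.8030
Noncentrality parameter: δ = d·√(n/2) = 0.8030 × √(28/2) = 3.0047
One-sided α = 0.01 → critical value z_{0.01} = 2.326.
Power = P(Z > 2.326 − δ) = Φ(0.678) = 0.7512.

Power ≈ 0.751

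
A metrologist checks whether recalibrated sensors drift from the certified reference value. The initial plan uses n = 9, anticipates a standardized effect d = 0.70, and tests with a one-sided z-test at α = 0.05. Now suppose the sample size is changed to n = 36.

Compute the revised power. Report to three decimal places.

Power ≈ 0.995

With n = 36: δ = d·√n = 0.70 × √36 = 4.2000. Critical value z_{0.05} = 1.645.
Revised power = P(Z > 1.645 − δ) = Φ(2.555) = 0.9947.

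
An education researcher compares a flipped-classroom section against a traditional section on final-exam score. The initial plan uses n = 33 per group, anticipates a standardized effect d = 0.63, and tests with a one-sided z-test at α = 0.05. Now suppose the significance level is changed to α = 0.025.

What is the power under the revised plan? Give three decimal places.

Power ≈ 0.725

δ = d·√(n/2) = 0.63 × √(33/2) = 2.5591 (unchanged). New critical value: z_{0.025} = 1.960.
Revised power = P(Z > 1.960 − δ) = Φ(0.599) = 0.7254.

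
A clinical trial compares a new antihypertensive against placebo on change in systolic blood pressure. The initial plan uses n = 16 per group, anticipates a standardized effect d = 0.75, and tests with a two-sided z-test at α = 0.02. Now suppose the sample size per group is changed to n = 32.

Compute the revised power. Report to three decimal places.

With n = 32 per group: δ = d·√(n/2) = 0.75 × √(32/2) = 3.0000. Critical value z_{0.01} = 2.326.
Revised power = Φ(δ − 2.326) + Φ(−δ − 2.326) = Φ(0.674) + Φ(-5.326) = 0.7497 + 0.0000 = 0.7497.

Power ≈ 0.750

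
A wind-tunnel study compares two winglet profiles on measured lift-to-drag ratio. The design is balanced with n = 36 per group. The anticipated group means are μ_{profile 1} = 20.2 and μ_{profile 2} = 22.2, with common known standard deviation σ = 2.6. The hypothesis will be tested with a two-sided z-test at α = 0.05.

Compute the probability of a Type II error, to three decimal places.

Standardized effect: d = |μ_{profile 1} − μ_{profile 2}| / σ = |20.2 − 22.2| / 2.6 = 0.7692
Noncentrality parameter: δ = d·√(n/2) = 0.7692 × √(36/2) = 3.2636
Two-sided α = 0.05 → critical value z_{0.025} = 1.960.
Power = Φ(δ − 1.960) + Φ(−δ − 1.960) = Φ(1.304) + Φ(-5.224) = 0.9038 + 0.0000 = 0.9038.
Type II error: β = 1 − power = 1 − 0.9038 = 0.0962.

β ≈ 0.096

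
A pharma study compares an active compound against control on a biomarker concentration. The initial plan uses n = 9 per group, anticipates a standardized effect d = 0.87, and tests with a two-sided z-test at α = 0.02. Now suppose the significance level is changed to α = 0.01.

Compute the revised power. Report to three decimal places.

Power ≈ 0.233

δ = d·√(n/2) = 0.87 × √(9/2) = 1.8455 (unchanged). New critical value: z_{0.005} = 2.576.
Revised power = Φ(δ − 2.576) + Φ(−δ − 2.576) = Φ(-0.730) + Φ(-4.421) = 0.2326 + 0.0000 = 0.2326.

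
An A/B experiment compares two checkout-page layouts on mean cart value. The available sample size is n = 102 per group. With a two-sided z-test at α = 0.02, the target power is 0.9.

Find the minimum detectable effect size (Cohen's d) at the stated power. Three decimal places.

d ≈ 0.505

Need Φ(δ − 2.326) = 0.9, so δ = 2.326 + 1.282 = 3.608.
(The second rejection-region term Φ(−δ − z_{α/2}) is negligible and dropped.)
δ = d·√(n/2) ⇒ d = δ/√(n/2) = 3.608/√(102/2) = 0.5052.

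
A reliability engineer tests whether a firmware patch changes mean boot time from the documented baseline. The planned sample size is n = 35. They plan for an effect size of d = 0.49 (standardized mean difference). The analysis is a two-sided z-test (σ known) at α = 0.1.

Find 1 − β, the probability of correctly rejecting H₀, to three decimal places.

Noncentrality parameter: δ = d·√n = 0.49 × √35 = 2.8989
Two-sided α = 0.1 → critical value z_{0.05} = 1.645.
Power = Φ(δ − 1.645) + Φ(−δ − 1.645) = Φ(1.254) + Φ(-4.544) = 0.8951 + 0.0000 = 0.8951.

Power ≈ 0.895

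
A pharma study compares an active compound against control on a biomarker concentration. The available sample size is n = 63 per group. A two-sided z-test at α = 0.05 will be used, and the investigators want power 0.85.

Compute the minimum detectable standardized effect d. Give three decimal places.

d ≈ 0.534

Required noncentrality: δ = z_{0.025} + z_{0.15} = 1.960 + 1.036 = 2.996.
(Lower-tail contribution to power is negligible for δ > 0.)
δ = d·√(n/2) ⇒ d = δ/√(n/2) = 2.996/√(63/2) = 0.5339.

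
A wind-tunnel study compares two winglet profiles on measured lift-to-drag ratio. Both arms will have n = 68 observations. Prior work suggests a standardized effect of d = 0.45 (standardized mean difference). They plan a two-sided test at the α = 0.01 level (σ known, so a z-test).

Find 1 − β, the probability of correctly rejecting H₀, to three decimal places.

Power ≈ 0.519

Noncentrality parameter: δ = d·√(n/2) = 0.45 × √(68/2) = 2.6239
Two-sided α = 0.01 → critical value z_{0.005} = 2.576.
Power = Φ(δ − 2.576) + Φ(−δ − 2.576) = Φ(0.048) + Φ(-5.200) = 0.5192 + 0.0000 = 0.5192.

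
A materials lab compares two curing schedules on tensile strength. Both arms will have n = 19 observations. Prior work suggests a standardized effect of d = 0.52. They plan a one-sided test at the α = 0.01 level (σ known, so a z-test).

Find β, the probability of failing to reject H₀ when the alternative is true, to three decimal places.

Noncentrality parameter: δ = d·√(n/2) = 0.52 × √(19/2) = 1.6027
Critical value for a one-sided test at α = 0.01: z_α = 2.326.
Power = Φ(δ − 2.326) = Φ(-0.724) = 0.2347.
Type II error: β = 1 − power = 1 − 0.2347 = 0.7653.

β ≈ 0.765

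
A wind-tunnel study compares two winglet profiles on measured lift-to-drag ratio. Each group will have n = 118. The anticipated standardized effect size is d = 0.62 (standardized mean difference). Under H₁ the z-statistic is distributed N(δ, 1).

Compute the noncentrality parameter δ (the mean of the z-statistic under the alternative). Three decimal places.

δ ≈ 4.762

δ = d·√(n/2) = 0.62 × √(118/2) = 4.7623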